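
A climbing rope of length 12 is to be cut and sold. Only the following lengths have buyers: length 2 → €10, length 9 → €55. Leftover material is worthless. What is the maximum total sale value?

65

Let f[k] be the best obtainable value from length k. For each k, try every first piece i and keep the best of price[i] + f[k−i].
f[1] = 0
f[2] = 10
f[3] = 10
f[4] = 20  (first piece 2, then f[2]=10)
f[5] = 20
f[6] = 30  (first piece 2, then f[4]=20)
f[7] = 30
f[8] = 40  (first piece 2, then f[6]=30)
f[9] = max(10+30, 55+0) = 55
f[10] = max(10+40, 55+0) = 55
f[11] = max(10+55, 55+10) = 65
f[12] = max(10+55, 55+10) = 65
One optimal cutting: pieces 9 + 2 with 1 meter of scrap → €65.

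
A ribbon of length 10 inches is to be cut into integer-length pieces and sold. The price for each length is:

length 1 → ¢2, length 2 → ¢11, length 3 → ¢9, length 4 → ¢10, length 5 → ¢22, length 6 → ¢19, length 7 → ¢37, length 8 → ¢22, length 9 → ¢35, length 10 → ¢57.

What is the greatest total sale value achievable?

57

Let R[k] be the best obtainable value from length k. For each k, try every first piece i and keep the best of price[i] + R[k−i].
R[1] = 2
R[2] = 11
R[3] = 13  (first piece 1, then R[2]=11)
R[4] = 22  (first piece 2, then R[2]=11)
R[5] = 24  (first piece 1, then R[4]=22)
R[6] = 33  (first piece 2, then R[4]=22)
R[7] = 37
R[8] = 44  (first piece 2, then R[6]=33)
R[9] = 48  (first piece 2, then R[7]=37)
R[10] = 57
Best is to sell the whole 10-inch piece uncut for ¢57.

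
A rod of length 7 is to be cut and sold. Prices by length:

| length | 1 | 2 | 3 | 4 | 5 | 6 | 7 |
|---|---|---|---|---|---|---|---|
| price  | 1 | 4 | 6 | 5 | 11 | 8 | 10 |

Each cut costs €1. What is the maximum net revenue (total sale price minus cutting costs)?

14

Consider every possible first cut. r[k] is the best of p[i]+r[k−i] over all sellable i≤k, charging 1 whenever i<k.
r[1] = 1
r[2] = 4
r[3] = 6
r[4] = 7  (first piece 2, then r[2]=4)
r[5] = 11
r[6] = 11  (first piece 1, then r[5]=11)
r[7] = 14  (first piece 2, then r[5]=11)
One optimal plan: pieces 5 + 2 (1 cut) → €15 − €1 = €14.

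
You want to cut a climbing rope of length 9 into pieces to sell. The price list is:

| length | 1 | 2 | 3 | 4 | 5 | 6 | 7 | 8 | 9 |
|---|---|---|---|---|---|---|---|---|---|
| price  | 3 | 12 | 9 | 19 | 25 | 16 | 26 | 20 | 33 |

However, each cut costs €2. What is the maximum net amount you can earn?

45

Let r[k] be the best obtainable value from length k. For each k, try every first piece i and keep the best of price[i] + r[k−i] minus the 2 cut fee when i<k.
r[1] = 3
r[2] = max(3+3-2, 12+0) = 12
r[3] = max(3+12-2, 12+3-2, 9+0) = 13
r[4] = max(3+13-2, 12+12-2, 9+3-2, 19+0) = 22
r[5] = max(3+22-2, 12+13-2, 9+12-2, 19+3-2, 25+0) = 25
r[6] = max(3+25-2, 12+22-2, 9+13-2, 19+12-2, 25+3-2, 16+0) = 32
r[7] = max(3+32-2, 12+25-2, 9+22-2, …, 16+3-2, 26+0) = 35
r[8] = max(3+35-2, 12+32-2, 9+25-2, …, 26+3-2, 20+0) = 42
r[9] = max(3+42-2, 12+35-2, 9+32-2, …, 20+3-2, 33+0) = 45
One optimal plan: pieces 5 + 2 + 2 (2 cuts) → €49 − €4 = €45.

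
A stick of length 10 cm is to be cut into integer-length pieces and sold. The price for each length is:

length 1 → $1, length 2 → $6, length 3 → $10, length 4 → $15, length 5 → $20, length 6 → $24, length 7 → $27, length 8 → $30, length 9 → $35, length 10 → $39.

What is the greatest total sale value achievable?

Build best[k] bottom-up: best[k] = max over allowed piece i of (p[i] + best[k−i]).
best[1] = 1
best[2] = max(1+1, 6+0) = 6
best[3] = max(1+6, 6+1, 10+0) = 10
best[4] = max(1+10, 6+6, 10+1, 15+0) = 15
best[5] = max(1+15, 6+10, 10+6, 15+1, 20+0) = 20
best[6] = max(1+20, 6+15, 10+10, 15+6, 20+1, 24+0) = 24
best[7] = max(1+24, 6+20, 10+15, …, 24+1, 27+0) = 27
best[8] = max(1+27, 6+24, 10+20, …, 27+1, 30+0) = 30
best[9] = max(1+30, 6+27, 10+24, …, 30+1, 35+0) = 35
best[10] = max(1+35, 6+30, 10+27, …, 35+1, 39+0) = 40
One optimal cutting: 5 + 5 → $20 + $20 = $40.

40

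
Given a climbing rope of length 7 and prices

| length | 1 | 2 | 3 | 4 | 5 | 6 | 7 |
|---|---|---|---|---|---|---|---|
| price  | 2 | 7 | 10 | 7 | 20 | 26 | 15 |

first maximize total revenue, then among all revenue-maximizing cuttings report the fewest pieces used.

Build r[k] bottom-up: r[k] = max over allowed piece i of (p[i] + r[k−i]).
r[1] = 2
r[2] = 7
r[3] = 10
r[4] = 14  (first piece 2, then r[2]=7)
r[5] = 20
r[6] = 26
r[7] = 28  (first piece 1, then r[6]=26)
Maximum revenue is €28.
Now minimize piece count subject to staying optimal: for each k, pieces[k] = 1 + min over i with p[i]+r[k−i]=r[k] of pieces[k−i].
pieces[4] = 2
pieces[5] = 1
pieces[6] = 1
pieces[7] = 2

2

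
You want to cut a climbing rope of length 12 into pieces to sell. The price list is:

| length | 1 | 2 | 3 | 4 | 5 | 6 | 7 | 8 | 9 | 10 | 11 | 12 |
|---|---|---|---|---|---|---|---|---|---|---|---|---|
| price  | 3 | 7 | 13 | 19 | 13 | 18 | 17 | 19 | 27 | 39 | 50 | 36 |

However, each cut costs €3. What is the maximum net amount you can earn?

Let net[k] be the best obtainable value from length k. For each k, try every first piece i and keep the best of price[i] + net[k−i] minus the 3 cut fee when i<k.
net[1] = 3
net[2] = 7
net[3] = 13
net[4] = 19
net[5] = 19  (first piece 1, then net[4]=19)
net[6] = 23  (first piece 2, then net[4]=19)
net[7] = 29  (first piece 3, then net[4]=19)
net[8] = 35  (first piece 4, then net[4]=19)
net[9] = 35  (first piece 1, then net[8]=35)
net[10] = 39  (first piece 2, then net[8]=35)
net[11] = 50
net[12] = 51  (first piece 4, then net[8]=35)
One optimal plan: pieces 4 + 4 + 4 (2 cuts) → €57 − €6 = €51.

51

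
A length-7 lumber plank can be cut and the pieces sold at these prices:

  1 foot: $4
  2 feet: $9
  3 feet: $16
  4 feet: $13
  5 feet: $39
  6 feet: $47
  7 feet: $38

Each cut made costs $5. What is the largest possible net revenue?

Consider every possible first cut. r[k] is the best of p[i]+r[k−i] over all sellable i≤k, charging 5 whenever i<k.
r[1] = 4
r[2] = max(4+4-5, 9+0) = 9
r[3] = max(4+9-5, 9+4-5, 16+0) = 16
r[4] = max(4+16-5, 9+9-5, 16+4-5, 13+0) = 15
r[5] = max(4+15-5, 9+16-5, 16+9-5, 13+4-5, 39+0) = 39
r[6] = max(4+39-5, 9+15-5, 16+16-5, 13+9-5, 39+4-5, 47+0) = 47
r[7] = max(4+47-5, 9+39-5, 16+15-5, …, 47+4-5, 38+0) = 46
One optimal plan: pieces 6 + 1 (1 cut) → $51 − $5 = $46.

46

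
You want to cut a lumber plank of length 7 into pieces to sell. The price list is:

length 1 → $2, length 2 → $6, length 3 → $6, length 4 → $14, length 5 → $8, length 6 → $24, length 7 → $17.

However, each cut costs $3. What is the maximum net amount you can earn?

23

Build r[k] bottom-up: r[k] = max over allowed piece i of (p[i] + r[k−i]) − 3 per cut.
r[1] = 2
r[2] = max(2+2-3, 6+0) = 6
r[3] = max(2+6-3, 6+2-3, 6+0) = 6
r[4] = max(2+6-3, 6+6-3, 6+2-3, 14+0) = 14
r[5] = max(2+14-3, 6+6-3, 6+6-3, 14+2-3, 8+0) = 13
r[6] = max(2+13-3, 6+14-3, 6+6-3, 14+6-3, 8+2-3, 24+0) = 24
r[7] = max(2+24-3, 6+13-3, 6+14-3, …, 24+2-3, 17+0) = 23
One optimal plan: pieces 6 + 1 (1 cut) → $26 − $3 = $23.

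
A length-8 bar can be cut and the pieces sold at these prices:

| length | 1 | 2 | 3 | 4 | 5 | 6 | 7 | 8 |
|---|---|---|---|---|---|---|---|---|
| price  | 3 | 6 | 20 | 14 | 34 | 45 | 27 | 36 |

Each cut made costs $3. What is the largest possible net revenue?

51

Build r[k] bottom-up: r[k] = max over allowed piece i of (p[i] + r[k−i]) − 3 per cut.
r[1] = 3
r[2] = max(3+3-3, 6+0) = 6
r[3] = max(3+6-3, 6+3-3, 20+0) = 20
r[4] = max(3+20-3, 6+6-3, 20+3-3, 14+0) = 20
r[5] = max(3+20-3, 6+20-3, 20+6-3, 14+3-3, 34+0) = 34
r[6] = max(3+34-3, 6+20-3, 20+20-3, 14+6-3, 34+3-3, 45+0) = 45
r[7] = max(3+45-3, 6+34-3, 20+20-3, …, 45+3-3, 27+0) = 45
r[8] = max(3+45-3, 6+45-3, 20+34-3, …, 27+3-3, 36+0) = 51
One optimal plan: pieces 5 + 3 (1 cut) → $54 − $3 = $51.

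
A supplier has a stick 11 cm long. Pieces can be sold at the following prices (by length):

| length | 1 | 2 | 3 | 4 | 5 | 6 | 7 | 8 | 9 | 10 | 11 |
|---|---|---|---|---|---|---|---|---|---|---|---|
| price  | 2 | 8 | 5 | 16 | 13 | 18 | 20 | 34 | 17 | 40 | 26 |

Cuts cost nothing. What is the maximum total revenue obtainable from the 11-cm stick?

Let r[k] be the best obtainable value from length k. For each k, try every first piece i and keep the best of price[i] + r[k−i].
r[1] = 2
r[2] = max(2+2, 8+0) = 8
r[3] = max(2+8, 8+2, 5+0) = 10
r[4] = max(2+10, 8+8, 5+2, 16+0) = 16
r[5] = max(2+16, 8+10, 5+8, 16+2, 13+0) = 18
r[6] = max(2+18, 8+16, 5+10, 16+8, 13+2, 18+0) = 24
r[7] = max(2+24, 8+18, 5+16, …, 18+2, 20+0) = 26
r[8] = max(2+26, 8+24, 5+18, …, 20+2, 34+0) = 34
r[9] = max(2+34, 8+26, 5+24, …, 34+2, 17+0) = 36
r[10] = max(2+36, 8+34, 5+26, …, 17+2, 40+0) = 42
r[11] = max(2+42, 8+36, 5+34, …, 40+2, 26+0) = 44
One optimal cutting: 8 + 2 + 1 → $34 + $8 + $2 = $44.

44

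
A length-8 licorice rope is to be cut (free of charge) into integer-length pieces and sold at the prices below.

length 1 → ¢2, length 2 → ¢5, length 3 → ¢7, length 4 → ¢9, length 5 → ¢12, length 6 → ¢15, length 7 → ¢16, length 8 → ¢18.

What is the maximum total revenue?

20

Let r[k] be the best obtainable value from length k. For each k, try every first piece i and keep the best of price[i] + r[k−i].
r[1] = 2
r[2] = 5
r[3] = 7  (first piece 1, then r[2]=5)
r[4] = 10  (first piece 2, then r[2]=5)
r[5] = 12  (first piece 1, then r[4]=10)
r[6] = 15  (first piece 2, then r[4]=10)
r[7] = 17  (first piece 1, then r[6]=15)
r[8] = 20  (first piece 2, then r[6]=15)
One optimal cutting: 2 + 2 + 2 + 2 → ¢5 + ¢5 + ¢5 + ¢5 = ¢20.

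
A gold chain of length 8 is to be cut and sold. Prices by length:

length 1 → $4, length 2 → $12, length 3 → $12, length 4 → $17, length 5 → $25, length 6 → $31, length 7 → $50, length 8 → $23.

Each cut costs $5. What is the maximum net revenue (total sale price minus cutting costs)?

49

Consider every possible first cut. r[k] is the best of p[i]+r[k−i] over all sellable i≤k, charging 5 whenever i<k.
r[1] = 4
r[2] = 12
r[3] = 12
r[4] = 19  (first piece 2, then r[2]=12)
r[5] = 25
r[6] = 31
r[7] = 50
r[8] = 49  (first piece 1, then r[7]=50)
One optimal plan: pieces 7 + 1 (1 cut) → $54 − $5 = $49.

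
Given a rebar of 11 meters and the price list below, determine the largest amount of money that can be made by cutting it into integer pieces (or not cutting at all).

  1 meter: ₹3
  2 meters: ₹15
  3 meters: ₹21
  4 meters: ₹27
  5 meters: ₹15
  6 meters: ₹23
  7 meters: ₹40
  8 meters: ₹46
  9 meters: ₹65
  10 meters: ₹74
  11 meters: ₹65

Build best[k] bottom-up: best[k] = max over allowed piece i of (p[i] + best[k−i]).
best[1] = 3
best[2] = max(3+3, 15+0) = 15
best[3] = max(3+15, 15+3, 21+0) = 21
best[4] = max(3+21, 15+15, 21+3, 27+0) = 30
best[5] = max(3+30, 15+21, 21+15, 27+3, 15+0) = 36
best[6] = max(3+36, 15+30, 21+21, 27+15, 15+3, 23+0) = 45
best[7] = max(3+45, 15+36, 21+30, …, 23+3, 40+0) = 51
best[8] = max(3+51, 15+45, 21+36, …, 40+3, 46+0) = 60
best[9] = max(3+60, 15+51, 21+45, …, 46+3, 65+0) = 66
best[10] = max(3+66, 15+60, 21+51, …, 65+3, 74+0) = 75
best[11] = max(3+75, 15+66, 21+60, …, 74+3, 65+0) = 81
One optimal cutting: 3 + 2 + 2 + 2 + 2 → ₹21 + ₹15 + ₹15 + ₹15 + ₹15 = ₹81.

81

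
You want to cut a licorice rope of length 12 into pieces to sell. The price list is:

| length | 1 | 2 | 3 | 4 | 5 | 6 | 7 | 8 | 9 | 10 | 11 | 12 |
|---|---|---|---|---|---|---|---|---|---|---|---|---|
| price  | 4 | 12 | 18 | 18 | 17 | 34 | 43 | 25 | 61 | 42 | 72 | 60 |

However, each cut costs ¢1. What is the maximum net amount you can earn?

78

Consider every possible first cut. net[k] is the best of p[i]+net[k−i] over all sellable i≤k, charging 1 whenever i<k.
net[1] = 4
net[2] = max(4+4-1, 12+0) = 12
net[3] = max(4+12-1, 12+4-1, 18+0) = 18
net[4] = max(4+18-1, 12+12-1, 18+4-1, 18+0) = 23
net[5] = max(4+23-1, 12+18-1, 18+12-1, 18+4-1, 17+0) = 29
net[6] = max(4+29-1, 12+23-1, 18+18-1, 18+12-1, 17+4-1, 34+0) = 35
net[7] = max(4+35-1, 12+29-1, 18+23-1, …, 34+4-1, 43+0) = 43
net[8] = max(4+43-1, 12+35-1, 18+29-1, …, 43+4-1, 25+0) = 46
net[9] = max(4+46-1, 12+43-1, 18+35-1, …, 25+4-1, 61+0) = 61
net[10] = max(4+61-1, 12+46-1, 18+43-1, …, 61+4-1, 42+0) = 64
net[11] = max(4+64-1, 12+61-1, 18+46-1, …, 42+4-1, 72+0) = 72
net[12] = max(4+72-1, 12+64-1, 18+61-1, …, 72+4-1, 60+0) = 78
One optimal plan: pieces 9 + 3 (1 cut) → ¢79 − ¢1 = ¢78.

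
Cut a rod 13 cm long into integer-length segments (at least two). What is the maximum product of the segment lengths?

108

Let P[k] be the best product for length k (with at least one cut). For each first piece i, the rest contributes max(k−i, P[k−i]).
P[2] = 1·max(1,0) = 1·1 = 1
P[3] = 1·max(2,1) = 1·2 = 2
P[4] = 2·max(2,1) = 2·2 = 4
P[5] = 2·max(3,2) = 2·3 = 6
P[6] = 3·max(3,2) = 3·3 = 9
P[7] = 2·max(5,6) = 2·6 = 12
P[8] = 2·max(6,9) = 2·9 = 18
P[9] = 3·max(6,9) = 3·9 = 27
P[10] = 2·max(8,18) = 2·18 = 36
P[11] = 2·max(9,27) = 2·27 = 54
P[12] = 3·max(9,27) = 3·27 = 81
P[13] = 2·max(11,54) = 2·54 = 108
One optimal split: 3 + 3 + 3 + 2 + 2; product 3·3·3·2·2 = 108.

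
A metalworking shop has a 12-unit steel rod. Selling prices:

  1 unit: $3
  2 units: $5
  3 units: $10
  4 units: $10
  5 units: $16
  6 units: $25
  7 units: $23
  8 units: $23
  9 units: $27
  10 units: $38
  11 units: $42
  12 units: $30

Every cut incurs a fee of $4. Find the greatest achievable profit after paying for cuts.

Consider every possible first cut. net[k] is the best of p[i]+net[k−i] over all sellable i≤k, charging 4 whenever i<k.
net[1] = 3
net[2] = max(3+3-4, 5+0) = 5
net[3] = max(3+5-4, 5+3-4, 10+0) = 10
net[4] = max(3+10-4, 5+5-4, 10+3-4, 10+0) = 10
net[5] = max(3+10-4, 5+10-4, 10+5-4, 10+3-4, 16+0) = 16
net[6] = max(3+16-4, 5+10-4, 10+10-4, 10+5-4, 16+3-4, 25+0) = 25
net[7] = max(3+25-4, 5+16-4, 10+10-4, …, 25+3-4, 23+0) = 24
net[8] = max(3+24-4, 5+25-4, 10+16-4, …, 23+3-4, 23+0) = 26
net[9] = max(3+26-4, 5+24-4, 10+25-4, …, 23+3-4, 27+0) = 31
net[10] = max(3+31-4, 5+26-4, 10+24-4, …, 27+3-4, 38+0) = 38
net[11] = max(3+38-4, 5+31-4, 10+26-4, …, 38+3-4, 42+0) = 42
net[12] = max(3+42-4, 5+38-4, 10+31-4, …, 42+3-4, 30+0) = 46
One optimal plan: pieces 6 + 6 (1 cut) → $50 − $4 = $46.

46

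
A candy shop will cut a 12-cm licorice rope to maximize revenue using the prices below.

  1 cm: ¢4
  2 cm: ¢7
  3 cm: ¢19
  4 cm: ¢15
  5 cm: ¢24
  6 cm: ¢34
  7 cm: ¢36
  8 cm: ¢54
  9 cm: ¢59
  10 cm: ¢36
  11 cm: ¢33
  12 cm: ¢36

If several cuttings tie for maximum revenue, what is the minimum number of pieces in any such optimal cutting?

Build r[k] bottom-up: r[k] = max over allowed piece i of (p[i] + r[k−i]).
r[1] = 4
r[2] = max(4+4, 7+0) = 8
r[3] = max(4+8, 7+4, 19+0) = 19
r[4] = max(4+19, 7+8, 19+4, 15+0) = 23
r[5] = max(4+23, 7+19, 19+8, 15+4, 24+0) = 27
r[6] = max(4+27, 7+23, 19+19, 15+8, 24+4, 34+0) = 38
r[7] = max(4+38, 7+27, 19+23, …, 34+4, 36+0) = 42
r[8] = max(4+42, 7+38, 19+27, …, 36+4, 54+0) = 54
r[9] = max(4+54, 7+42, 19+38, …, 54+4, 59+0) = 59
r[10] = max(4+59, 7+54, 19+42, …, 59+4, 36+0) = 63
r[11] = max(4+63, 7+59, 19+54, …, 36+4, 33+0) = 73
r[12] = max(4+73, 7+63, 19+59, …, 33+4, 36+0) = 78
Maximum revenue is ¢78.
Now minimize piece count subject to staying optimal: for each k, pieces[k] = 1 + min over i with p[i]+r[k−i]=r[k] of pieces[k−i].
pieces[9] = 1
pieces[10] = 2
pieces[11] = 2
pieces[12] = 2

2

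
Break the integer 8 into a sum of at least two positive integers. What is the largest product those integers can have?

Let g[k] be the best product for length k (with at least one cut). For each first piece i, the rest contributes max(k−i, g[k−i]).
g[2] = 1*max(1,0) = 1*1 = 1
g[3] = max(1*2, 2*1) = 2
g[4] = max(1*3, 2*2, 3*1) = 4
g[5] = max(1*4, 2*3, 3*2, 4*1) = 6
g[6] = max(1*6, 2*4, 3*3, 4*2, 5*1) = 9
g[7] = max(1*9, 2*6, 3*4, 4*3, 5*2, 6*1) = 12
g[8] = max(1*12, 2*9, 3*6, …, 6*2, 7*1) = 18
One optimal split: 3 + 3 + 2; product 3*3*2 = 18.

18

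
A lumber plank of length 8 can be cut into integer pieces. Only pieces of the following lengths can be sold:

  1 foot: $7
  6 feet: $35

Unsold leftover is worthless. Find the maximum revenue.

Build best[k] bottom-up: best[k] = max over allowed piece i of (p[i] + best[k−i]).
best[1] = 7
best[2] = 14  (first piece 1, then best[1]=7)
best[3] = 21  (first piece 1, then best[2]=14)
best[4] = 28  (first piece 1, then best[3]=21)
best[5] = 35  (first piece 1, then best[4]=28)
best[6] = 42  (first piece 1, then best[5]=35)
best[7] = 49  (first piece 1, then best[6]=42)
best[8] = 56  (first piece 1, then best[7]=49)
One optimal cutting: 1 + 1 + 1 + 1 + 1 + 1 + 1 + 1 → $56.

56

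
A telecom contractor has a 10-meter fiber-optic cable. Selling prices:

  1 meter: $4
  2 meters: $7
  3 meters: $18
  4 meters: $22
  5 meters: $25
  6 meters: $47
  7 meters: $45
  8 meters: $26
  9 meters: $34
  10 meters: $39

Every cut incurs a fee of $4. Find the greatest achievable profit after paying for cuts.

65

Consider every possible first cut. net[k] is the best of p[i]+net[k−i] over all sellable i≤k, charging 4 whenever i<k.
net[1] = 4
net[2] = 7
net[3] = 18
net[4] = 22
net[5] = 25
net[6] = 47
net[7] = 47  (first piece 1, then net[6]=47)
net[8] = 50  (first piece 2, then net[6]=47)
net[9] = 61  (first piece 3, then net[6]=47)
net[10] = 65  (first piece 4, then net[6]=47)
One optimal plan: pieces 6 + 4 (1 cut) → $69 − $4 = $65.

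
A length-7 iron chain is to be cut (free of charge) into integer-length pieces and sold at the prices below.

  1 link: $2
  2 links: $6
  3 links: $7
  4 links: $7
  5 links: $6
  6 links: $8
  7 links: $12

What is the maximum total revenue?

20

Let best[k] be the best obtainable value from length k. For each k, try every first piece i and keep the best of price[i] + best[k−i].
best[1] = 2
best[2] = max(2+2, 6+0) = 6
best[3] = max(2+6, 6+2, 7+0) = 8
best[4] = max(2+8, 6+6, 7+2, 7+0) = 12
best[5] = max(2+12, 6+8, 7+6, 7+2, 6+0) = 14
best[6] = max(2+14, 6+12, 7+8, 7+6, 6+2, 8+0) = 18
best[7] = max(2+18, 6+14, 7+12, …, 8+2, 12+0) = 20
One optimal cutting: 2 + 2 + 2 + 1 → $6 + $6 + $6 + $2 = $20.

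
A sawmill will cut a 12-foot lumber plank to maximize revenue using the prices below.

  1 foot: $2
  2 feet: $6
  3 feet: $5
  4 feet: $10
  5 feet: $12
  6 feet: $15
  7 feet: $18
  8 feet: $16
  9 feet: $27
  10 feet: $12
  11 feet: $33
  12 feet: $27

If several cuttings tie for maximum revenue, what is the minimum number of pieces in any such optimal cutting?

6

Consider every possible first cut. r[k] is the best of p[i]+r[k−i] over all sellable i≤k.
r[1] = 2
r[2] = 6
r[3] = 8  (first piece 1, then r[2]=6)
r[4] = 12  (first piece 2, then r[2]=6)
r[5] = 14  (first piece 1, then r[4]=12)
r[6] = 18  (first piece 2, then r[4]=12)
r[7] = 20  (first piece 1, then r[6]=18)
r[8] = 24  (first piece 2, then r[6]=18)
r[9] = 27
r[10] = 30  (first piece 2, then r[8]=24)
r[11] = 33  (first piece 2, then r[9]=27)
r[12] = 36  (first piece 2, then r[10]=30)
Maximum revenue is $36.
Now minimize piece count subject to staying optimal: for each k, pieces[k] = 1 + min over i with p[i]+r[k−i]=r[k] of pieces[k−i].
pieces[9] = 1
pieces[10] = 5
pieces[11] = 1
pieces[12] = 6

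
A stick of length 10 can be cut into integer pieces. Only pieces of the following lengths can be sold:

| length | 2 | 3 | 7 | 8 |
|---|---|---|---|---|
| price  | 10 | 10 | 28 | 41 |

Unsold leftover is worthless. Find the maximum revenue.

Let best[k] be the best obtainable value from length k. For each k, try every first piece i and keep the best of price[i] + best[k−i].
best[1] = 0
best[2] = 10
best[3] = 10
best[4] = 20  (first piece 2, then best[2]=10)
best[5] = 20
best[6] = 30  (first piece 2, then best[4]=20)
best[7] = 30
best[8] = 41
best[9] = 41
best[10] = 51  (first piece 2, then best[8]=41)
One optimal cutting: 8 + 2 → 51.

51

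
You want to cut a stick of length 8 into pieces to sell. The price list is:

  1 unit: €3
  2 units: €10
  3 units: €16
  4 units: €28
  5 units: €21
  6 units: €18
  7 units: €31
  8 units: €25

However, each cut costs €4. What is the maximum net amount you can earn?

Build net[k] bottom-up: net[k] = max over allowed piece i of (p[i] + net[k−i]) − 4 per cut.
net[1] = 3
net[2] = 10
net[3] = 16
net[4] = 28
net[5] = 27  (first piece 1, then net[4]=28)
net[6] = 34  (first piece 2, then net[4]=28)
net[7] = 40  (first piece 3, then net[4]=28)
net[8] = 52  (first piece 4, then net[4]=28)
One optimal plan: pieces 4 + 4 (1 cut) → €56 − €4 = €52.

52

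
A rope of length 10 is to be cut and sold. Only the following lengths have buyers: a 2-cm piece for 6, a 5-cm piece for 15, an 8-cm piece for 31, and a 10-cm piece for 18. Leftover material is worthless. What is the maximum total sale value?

Consider every possible first cut. r[k] is the best of p[i]+r[k−i] over all sellable i≤k.
r[1] = 0
r[2] = 6
r[3] = 6
r[4] = 12  (first piece 2, then r[2]=6)
r[5] = max(6+6, 15+0) = 15
r[6] = max(6+12, 15+0) = 18
r[7] = max(6+15, 15+6) = 21
r[8] = max(6+18, 15+6, 31+0) = 31
r[9] = max(6+21, 15+12, 31+0) = 31
r[10] = max(6+31, 15+15, 31+6, 18+0) = 37
One optimal cutting: 8 + 2 → 37.

37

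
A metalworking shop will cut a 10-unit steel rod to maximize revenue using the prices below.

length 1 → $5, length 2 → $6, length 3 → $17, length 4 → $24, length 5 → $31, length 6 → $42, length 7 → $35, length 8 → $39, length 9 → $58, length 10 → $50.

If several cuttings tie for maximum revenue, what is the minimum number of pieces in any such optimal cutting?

2

Build r[k] bottom-up: r[k] = max over allowed piece i of (p[i] + r[k−i]).
r[1] = 5
r[2] = 10  (first piece 1, then r[1]=5)
r[3] = 17
r[4] = 24
r[5] = 31
r[6] = 42
r[7] = 47  (first piece 1, then r[6]=42)
r[8] = 52  (first piece 1, then r[7]=47)
r[9] = 59  (first piece 3, then r[6]=42)
r[10] = 66  (first piece 4, then r[6]=42)
Maximum revenue is $66.
Now minimize piece count subject to staying optimal: for each k, pieces[k] = 1 + min over i with p[i]+r[k−i]=r[k] of pieces[k−i].
pieces[7] = 2
pieces[8] = 3
pieces[9] = 2
pieces[10] = 2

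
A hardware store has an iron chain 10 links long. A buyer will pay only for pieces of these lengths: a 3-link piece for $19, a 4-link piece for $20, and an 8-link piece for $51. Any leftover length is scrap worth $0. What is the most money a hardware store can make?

Build r[k] bottom-up: r[k] = max over allowed piece i of (p[i] + r[k−i]).
r[1] = 0
r[2] = 0
r[3] = 19
r[4] = max(19+0, 20+0) = 20
r[5] = max(19+0, 20+0) = 20
r[6] = max(19+19, 20+0) = 38
r[7] = max(19+20, 20+19) = 39
r[8] = max(19+20, 20+20, 51+0) = 51
r[9] = max(19+38, 20+20, 51+0) = 57
r[10] = max(19+39, 20+38, 51+0) = 58
One optimal cutting: 4 + 3 + 3 → $58.

58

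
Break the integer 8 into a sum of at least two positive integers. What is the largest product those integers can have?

18

Fill g[k] for k=2..8: at each k try every first piece i and multiply by the better of (k−i) uncut or g[k−i].
g[2] = 1*max(1,0) = 1*1 = 1
g[3] = 1*max(2,1) = 1*2 = 2
g[4] = 2*max(2,1) = 2*2 = 4
g[5] = 2*max(3,2) = 2*3 = 6
g[6] = 3*max(3,2) = 3*3 = 9
g[7] = 2*max(5,6) = 2*6 = 12
g[8] = 2*max(6,9) = 2*9 = 18
One optimal split: 3 + 3 + 2; product 3*3*2 = 18.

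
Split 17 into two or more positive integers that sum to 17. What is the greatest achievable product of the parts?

486

Fill m[k] for k=2..17: at each k try every first piece i and multiply by the better of (k−i) uncut or m[k−i].
m[2] = 1·max(1,0) = 1·1 = 1
m[3] = 1·max(2,1) = 1·2 = 2
m[4] = 2·max(2,1) = 2·2 = 4
m[5] = 2·max(3,2) = 2·3 = 6
m[6] = 3·max(3,2) = 3·3 = 9
m[7] = 2·max(5,6) = 2·6 = 12
m[8] = 2·max(6,9) = 2·9 = 18
m[9] = 3·max(6,9) = 3·9 = 27
m[10] = 2·max(8,18) = 2·18 = 36
m[11] = 2·max(9,27) = 2·27 = 54
m[12] = 3·max(9,27) = 3·27 = 81
m[13] = 2·max(11,54) = 2·54 = 108
m[14] = 2·max(12,81) = 2·81 = 162
m[15] = 3·max(12,81) = 3·81 = 243
m[16] = 2·max(14,162) = 2·162 = 324
m[17] = 2·max(15,243) = 2·243 = 486
One optimal split: 3 + 3 + 3 + 3 + 3 + 2; product 3·3·3·3·3·2 = 486.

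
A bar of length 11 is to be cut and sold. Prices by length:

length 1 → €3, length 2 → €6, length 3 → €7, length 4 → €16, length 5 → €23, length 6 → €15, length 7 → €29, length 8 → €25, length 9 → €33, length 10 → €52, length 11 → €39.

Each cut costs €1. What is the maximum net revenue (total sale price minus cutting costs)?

Let r[k] be the best obtainable value from length k. For each k, try every first piece i and keep the best of price[i] + r[k−i] minus the 1 cut fee when i<k.
r[1] = 3
r[2] = max(3+3-1, 6+0) = 6
r[3] = max(3+6-1, 6+3-1, 7+0) = 8
r[4] = max(3+8-1, 6+6-1, 7+3-1, 16+0) = 16
r[5] = max(3+16-1, 6+8-1, 7+6-1, 16+3-1, 23+0) = 23
r[6] = max(3+23-1, 6+16-1, 7+8-1, 16+6-1, 23+3-1, 15+0) = 25
r[7] = max(3+25-1, 6+23-1, 7+16-1, …, 15+3-1, 29+0) = 29
r[8] = max(3+29-1, 6+25-1, 7+23-1, …, 29+3-1, 25+0) = 31
r[9] = max(3+31-1, 6+29-1, 7+25-1, …, 25+3-1, 33+0) = 38
r[10] = max(3+38-1, 6+31-1, 7+29-1, …, 33+3-1, 52+0) = 52
r[11] = max(3+52-1, 6+38-1, 7+31-1, …, 52+3-1, 39+0) = 54
One optimal plan: pieces 10 + 1 (1 cut) → €55 − €1 = €54.

54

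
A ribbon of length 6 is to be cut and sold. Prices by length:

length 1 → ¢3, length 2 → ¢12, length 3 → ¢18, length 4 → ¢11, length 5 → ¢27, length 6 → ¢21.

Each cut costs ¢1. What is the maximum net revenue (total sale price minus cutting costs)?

35

Consider every possible first cut. net[k] is the best of p[i]+net[k−i] over all sellable i≤k, charging 1 whenever i<k.
net[1] = 3
net[2] = 12
net[3] = 18
net[4] = 23  (first piece 2, then net[2]=12)
net[5] = 29  (first piece 2, then net[3]=18)
net[6] = 35  (first piece 3, then net[3]=18)
One optimal plan: pieces 3 + 3 (1 cut) → ¢36 − ¢1 = ¢35.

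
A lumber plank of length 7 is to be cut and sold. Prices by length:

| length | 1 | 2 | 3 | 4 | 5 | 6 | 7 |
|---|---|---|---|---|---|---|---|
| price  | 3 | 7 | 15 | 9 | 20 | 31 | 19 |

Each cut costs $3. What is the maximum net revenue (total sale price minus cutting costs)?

31

Build v[k] bottom-up: v[k] = max over allowed piece i of (p[i] + v[k−i]) − 3 per cut.
v[1] = 3
v[2] = 7
v[3] = 15
v[4] = 15  (first piece 1, then v[3]=15)
v[5] = 20
v[6] = 31
v[7] = 31  (first piece 1, then v[6]=31)
One optimal plan: pieces 6 + 1 (1 cut) → $34 − $3 = $31.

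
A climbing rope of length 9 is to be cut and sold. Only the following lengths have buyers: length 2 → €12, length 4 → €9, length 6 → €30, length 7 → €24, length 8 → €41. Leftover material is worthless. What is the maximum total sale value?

48

Consider every possible first cut. best[k] is the best of p[i]+best[k−i] over all sellable i≤k.
best[1] = 0
best[2] = 12
best[3] = 12
best[4] = max(12+12, 9+0) = 24
best[5] = max(12+12, 9+0) = 24
best[6] = max(12+24, 9+12, 30+0) = 36
best[7] = max(12+24, 9+12, 30+0, 24+0) = 36
best[8] = max(12+36, 9+24, 30+12, 24+0, 41+0) = 48
best[9] = max(12+36, 9+24, 30+12, 24+12, 41+0) = 48
One optimal cutting: pieces 2 + 2 + 2 + 2 with 1 meter of scrap → €48.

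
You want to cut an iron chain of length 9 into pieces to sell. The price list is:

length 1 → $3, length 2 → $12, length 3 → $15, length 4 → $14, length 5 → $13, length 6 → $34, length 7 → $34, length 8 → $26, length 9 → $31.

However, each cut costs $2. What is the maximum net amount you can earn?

Build r[k] bottom-up: r[k] = max over allowed piece i of (p[i] + r[k−i]) − 2 per cut.
r[1] = 3
r[2] = max(3+3-2, 12+0) = 12
r[3] = max(3+12-2, 12+3-2, 15+0) = 15
r[4] = max(3+15-2, 12+12-2, 15+3-2, 14+0) = 22
r[5] = max(3+22-2, 12+15-2, 15+12-2, 14+3-2, 13+0) = 25
r[6] = max(3+25-2, 12+22-2, 15+15-2, 14+12-2, 13+3-2, 34+0) = 34
r[7] = max(3+34-2, 12+25-2, 15+22-2, …, 34+3-2, 34+0) = 35
r[8] = max(3+35-2, 12+34-2, 15+25-2, …, 34+3-2, 26+0) = 44
r[9] = max(3+44-2, 12+35-2, 15+34-2, …, 26+3-2, 31+0) = 47
One optimal plan: pieces 6 + 3 (1 cut) → $49 − $2 = $47.

47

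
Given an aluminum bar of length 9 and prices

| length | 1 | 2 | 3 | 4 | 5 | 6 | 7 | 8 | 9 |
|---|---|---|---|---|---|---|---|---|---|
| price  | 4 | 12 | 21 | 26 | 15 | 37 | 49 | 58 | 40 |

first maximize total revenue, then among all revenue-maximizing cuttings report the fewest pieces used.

3

Build r[k] bottom-up: r[k] = max over allowed piece i of (p[i] + r[k−i]).
r[1] = 4
r[2] = 12
r[3] = 21
r[4] = 26
r[5] = 33  (first piece 2, then r[3]=21)
r[6] = 42  (first piece 3, then r[3]=21)
r[7] = 49
r[8] = 58
r[9] = 63  (first piece 3, then r[6]=42)
Maximum revenue is $63.
Now minimize piece count subject to staying optimal: for each k, pieces[k] = 1 + min over i with p[i]+r[k−i]=r[k] of pieces[k−i].
pieces[6] = 2
pieces[7] = 1
pieces[8] = 1
pieces[9] = 3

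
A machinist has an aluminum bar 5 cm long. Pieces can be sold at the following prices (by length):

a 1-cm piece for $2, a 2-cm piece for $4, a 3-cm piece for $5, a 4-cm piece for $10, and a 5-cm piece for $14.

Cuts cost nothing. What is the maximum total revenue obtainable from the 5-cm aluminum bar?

14

Build v[k] bottom-up: v[k] = max over allowed piece i of (p[i] + v[k−i]).
v[1] = 2
v[2] = 4  (first piece 1, then v[1]=2)
v[3] = 6  (first piece 1, then v[2]=4)
v[4] = 10
v[5] = 14
Best is to sell the whole 5-cm piece uncut for $14.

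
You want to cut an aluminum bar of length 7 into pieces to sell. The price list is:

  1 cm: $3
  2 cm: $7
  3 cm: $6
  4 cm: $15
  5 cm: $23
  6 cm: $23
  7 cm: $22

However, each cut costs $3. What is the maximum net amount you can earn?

27

Build v[k] bottom-up: v[k] = max over allowed piece i of (p[i] + v[k−i]) − 3 per cut.
v[1] = 3
v[2] = 7
v[3] = 7  (first piece 1, then v[2]=7)
v[4] = 15
v[5] = 23
v[6] = 23  (first piece 1, then v[5]=23)
v[7] = 27  (first piece 2, then v[5]=23)
One optimal plan: pieces 5 + 2 (1 cut) → $30 − $3 = $27.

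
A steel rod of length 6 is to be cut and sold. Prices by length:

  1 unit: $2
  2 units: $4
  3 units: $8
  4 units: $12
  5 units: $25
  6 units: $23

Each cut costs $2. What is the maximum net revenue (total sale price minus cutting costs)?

25

Let net[k] be the best obtainable value from length k. For each k, try every first piece i and keep the best of price[i] + net[k−i] minus the 2 cut fee when i<k.
net[1] = 2
net[2] = max(2+2-2, 4+0) = 4
net[3] = max(2+4-2, 4+2-2, 8+0) = 8
net[4] = max(2+8-2, 4+4-2, 8+2-2, 12+0) = 12
net[5] = max(2+12-2, 4+8-2, 8+4-2, 12+2-2, 25+0) = 25
net[6] = max(2+25-2, 4+12-2, 8+8-2, 12+4-2, 25+2-2, 23+0) = 25
One optimal plan: pieces 5 + 1 (1 cut) → $27 − $2 = $25.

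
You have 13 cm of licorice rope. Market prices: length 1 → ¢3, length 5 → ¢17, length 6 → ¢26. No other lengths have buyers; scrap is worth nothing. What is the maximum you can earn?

Build f[k] bottom-up: f[k] = max over allowed piece i of (p[i] + f[k−i]).
f[1] = 3
f[2] = 6  (first piece 1, then f[1]=3)
f[3] = 9  (first piece 1, then f[2]=6)
f[4] = 12  (first piece 1, then f[3]=9)
f[5] = max(3+12, 17+0) = 17
f[6] = max(3+17, 17+3, 26+0) = 26
f[7] = max(3+26, 17+6, 26+3) = 29
f[8] = max(3+29, 17+9, 26+6) = 32
f[9] = max(3+32, 17+12, 26+9) = 35
f[10] = max(3+35, 17+17, 26+12) = 38
f[11] = max(3+38, 17+26, 26+17) = 43
f[12] = max(3+43, 17+29, 26+26) = 52
f[13] = max(3+52, 17+32, 26+29) = 55
One optimal cutting: 6 + 6 + 1 → ¢55.

55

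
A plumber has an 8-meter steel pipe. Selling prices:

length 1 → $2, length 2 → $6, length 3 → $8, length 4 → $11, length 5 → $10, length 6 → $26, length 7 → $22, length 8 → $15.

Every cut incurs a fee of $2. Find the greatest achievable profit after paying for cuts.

30

Consider every possible first cut. net[k] is the best of p[i]+net[k−i] over all sellable i≤k, charging 2 whenever i<k.
net[1] = 2
net[2] = 6
net[3] = 8
net[4] = 11
net[5] = 12  (first piece 2, then net[3]=8)
net[6] = 26
net[7] = 26  (first piece 1, then net[6]=26)
net[8] = 30  (first piece 2, then net[6]=26)
One optimal plan: pieces 6 + 2 (1 cut) → $32 − $2 = $30.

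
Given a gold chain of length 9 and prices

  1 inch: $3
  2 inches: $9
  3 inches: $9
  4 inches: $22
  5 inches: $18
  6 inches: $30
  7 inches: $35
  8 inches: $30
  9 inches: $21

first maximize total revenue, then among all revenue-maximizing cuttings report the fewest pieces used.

3

Let r[k] be the best obtainable value from length k. For each k, try every first piece i and keep the best of price[i] + r[k−i].
r[1] = 3
r[2] = max(3+3, 9+0) = 9
r[3] = max(3+9, 9+3, 9+0) = 12
r[4] = max(3+12, 9+9, 9+3, 22+0) = 22
r[5] = max(3+22, 9+12, 9+9, 22+3, 18+0) = 25
r[6] = max(3+25, 9+22, 9+12, 22+9, 18+3, 30+0) = 31
r[7] = max(3+31, 9+25, 9+22, …, 30+3, 35+0) = 35
r[8] = max(3+35, 9+31, 9+25, …, 35+3, 30+0) = 44
r[9] = max(3+44, 9+35, 9+31, …, 30+3, 21+0) = 47
Maximum revenue is $47.
Now minimize piece count subject to staying optimal: for each k, pieces[k] = 1 + min over i with p[i]+r[k−i]=r[k] of pieces[k−i].
pieces[6] = 2
pieces[7] = 1
pieces[8] = 2
pieces[9] = 3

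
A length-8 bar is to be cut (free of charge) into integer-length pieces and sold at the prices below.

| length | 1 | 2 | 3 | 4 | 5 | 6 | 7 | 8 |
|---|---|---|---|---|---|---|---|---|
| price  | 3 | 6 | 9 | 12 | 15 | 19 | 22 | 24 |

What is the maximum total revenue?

Let R[k] be the best obtainable value from length k. For each k, try every first piece i and keep the best of price[i] + R[k−i].
R[1] = 3
R[2] = 6  (first piece 1, then R[1]=3)
R[3] = 9  (first piece 1, then R[2]=6)
R[4] = 12  (first piece 1, then R[3]=9)
R[5] = 15  (first piece 1, then R[4]=12)
R[6] = 19
R[7] = 22  (first piece 1, then R[6]=19)
R[8] = 25  (first piece 1, then R[7]=22)
One optimal cutting: 6 + 1 + 1 → $19 + $3 + $3 = $25.

25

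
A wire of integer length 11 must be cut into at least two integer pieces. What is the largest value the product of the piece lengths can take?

54

Define g[k] = max over 1≤i<k of i · max(k−i, g[k−i]); the inner max lets the remainder stay uncut if that's better.
g[2] = 1×max(1,0) = 1×1 = 1
g[3] = max(1×2, 2×1) = 2
g[4] = max(1×3, 2×2, 3×1) = 4
g[5] = max(1×4, 2×3, 3×2, 4×1) = 6
g[6] = max(1×6, 2×4, 3×3, 4×2, 5×1) = 9
g[7] = max(1×9, 2×6, 3×4, 4×3, 5×2, 6×1) = 12
g[8] = max(1×12, 2×9, 3×6, …, 6×2, 7×1) = 18
g[9] = max(1×18, 2×12, 3×9, …, 7×2, 8×1) = 27
g[10] = max(1×27, 2×18, 3×12, …, 8×2, 9×1) = 36
g[11] = max(1×36, 2×27, 3×18, …, 9×2, 10×1) = 54
One optimal split: 3 + 3 + 3 + 2; product 3×3×3×2 = 54.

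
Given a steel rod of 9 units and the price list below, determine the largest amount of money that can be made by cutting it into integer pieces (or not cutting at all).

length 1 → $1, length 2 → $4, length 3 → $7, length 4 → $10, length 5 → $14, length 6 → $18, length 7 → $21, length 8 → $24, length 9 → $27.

Consider every possible first cut. v[k] is the best of p[i]+v[k−i] over all sellable i≤k.
v[1] = 1
v[2] = 4
v[3] = 7
v[4] = 10
v[5] = 14
v[6] = 18
v[7] = 21
v[8] = 24
v[9] = 27
Best is to sell the whole 9-unit piece uncut for $27.

27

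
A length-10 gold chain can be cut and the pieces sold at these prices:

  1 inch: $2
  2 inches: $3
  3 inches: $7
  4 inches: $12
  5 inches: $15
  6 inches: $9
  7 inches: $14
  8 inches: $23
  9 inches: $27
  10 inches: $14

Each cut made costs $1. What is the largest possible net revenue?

Build v[k] bottom-up: v[k] = max over allowed piece i of (p[i] + v[k−i]) − 1 per cut.
v[1] = 2
v[2] = max(2+2-1, 3+0) = 3
v[3] = max(2+3-1, 3+2-1, 7+0) = 7
v[4] = max(2+7-1, 3+3-1, 7+2-1, 12+0) = 12
v[5] = max(2+12-1, 3+7-1, 7+3-1, 12+2-1, 15+0) = 15
v[6] = max(2+15-1, 3+12-1, 7+7-1, 12+3-1, 15+2-1, 9+0) = 16
v[7] = max(2+16-1, 3+15-1, 7+12-1, …, 9+2-1, 14+0) = 18
v[8] = max(2+18-1, 3+16-1, 7+15-1, …, 14+2-1, 23+0) = 23
v[9] = max(2+23-1, 3+18-1, 7+16-1, …, 23+2-1, 27+0) = 27
v[10] = max(2+27-1, 3+23-1, 7+18-1, …, 27+2-1, 14+0) = 29
One optimal plan: pieces 5 + 5 (1 cut) → $30 − $1 = $29.

29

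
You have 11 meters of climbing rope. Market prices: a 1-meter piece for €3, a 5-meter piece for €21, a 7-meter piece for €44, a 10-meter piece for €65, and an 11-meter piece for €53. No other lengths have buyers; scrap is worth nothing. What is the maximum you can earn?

68

Let best[k] be the best obtainable value from length k. For each k, try every first piece i and keep the best of price[i] + best[k−i].
best[1] = 3
best[2] = 6  (first piece 1, then best[1]=3)
best[3] = 9  (first piece 1, then best[2]=6)
best[4] = 12  (first piece 1, then best[3]=9)
best[5] = max(3+12, 21+0) = 21
best[6] = max(3+21, 21+3) = 24
best[7] = max(3+24, 21+6, 44+0) = 44
best[8] = max(3+44, 21+9, 44+3) = 47
best[9] = max(3+47, 21+12, 44+6) = 50
best[10] = max(3+50, 21+21, 44+9, 65+0) = 65
best[11] = max(3+65, 21+24, 44+12, 65+3, 53+0) = 68
One optimal cutting: 10 + 1 → €68.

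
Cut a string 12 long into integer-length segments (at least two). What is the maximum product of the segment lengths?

81

Let P[k] be the best product for length k (with at least one cut). For each first piece i, the rest contributes max(k−i, P[k−i]).
P[2] = 1*max(1,0) = 1*1 = 1
P[3] = 1*max(2,1) = 1*2 = 2
P[4] = 2*max(2,1) = 2*2 = 4
P[5] = 2*max(3,2) = 2*3 = 6
P[6] = 3*max(3,2) = 3*3 = 9
P[7] = 2*max(5,6) = 2*6 = 12
P[8] = 2*max(6,9) = 2*9 = 18
P[9] = 3*max(6,9) = 3*9 = 27
P[10] = 2*max(8,18) = 2*18 = 36
P[11] = 2*max(9,27) = 2*27 = 54
P[12] = 3*max(9,27) = 3*27 = 81
One optimal split: 3 + 3 + 3 + 3; product 3*3*3*3 = 81.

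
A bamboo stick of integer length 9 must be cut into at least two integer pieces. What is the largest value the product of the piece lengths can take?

Let f[k] be the best product for length k (with at least one cut). For each first piece i, the rest contributes max(k−i, f[k−i]).
f[2] = 1×max(1,0) = 1×1 = 1
f[3] = 1×max(2,1) = 1×2 = 2
f[4] = 2×max(2,1) = 2×2 = 4
f[5] = 2×max(3,2) = 2×3 = 6
f[6] = 3×max(3,2) = 3×3 = 9
f[7] = 2×max(5,6) = 2×6 = 12
f[8] = 2×max(6,9) = 2×9 = 18
f[9] = 3×max(6,9) = 3×9 = 27
One optimal split: 3 + 3 + 3; product 3×3×3 = 27.

27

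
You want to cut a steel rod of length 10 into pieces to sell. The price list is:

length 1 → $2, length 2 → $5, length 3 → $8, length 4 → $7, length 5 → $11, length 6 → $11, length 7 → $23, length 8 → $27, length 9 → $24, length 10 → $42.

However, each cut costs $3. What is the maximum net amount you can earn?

42

Build v[k] bottom-up: v[k] = max over allowed piece i of (p[i] + v[k−i]) − 3 per cut.
v[1] = 2
v[2] = max(2+2-3, 5+0) = 5
v[3] = max(2+5-3, 5+2-3, 8+0) = 8
v[4] = max(2+8-3, 5+5-3, 8+2-3, 7+0) = 7
v[5] = max(2+7-3, 5+8-3, 8+5-3, 7+2-3, 11+0) = 11
v[6] = max(2+11-3, 5+7-3, 8+8-3, 7+5-3, 11+2-3, 11+0) = 13
v[7] = max(2+13-3, 5+11-3, 8+7-3, …, 11+2-3, 23+0) = 23
v[8] = max(2+23-3, 5+13-3, 8+11-3, …, 23+2-3, 27+0) = 27
v[9] = max(2+27-3, 5+23-3, 8+13-3, …, 27+2-3, 24+0) = 26
v[10] = max(2+26-3, 5+27-3, 8+23-3, …, 24+2-3, 42+0) = 42
Best is to make no cuts and sell whole for $42.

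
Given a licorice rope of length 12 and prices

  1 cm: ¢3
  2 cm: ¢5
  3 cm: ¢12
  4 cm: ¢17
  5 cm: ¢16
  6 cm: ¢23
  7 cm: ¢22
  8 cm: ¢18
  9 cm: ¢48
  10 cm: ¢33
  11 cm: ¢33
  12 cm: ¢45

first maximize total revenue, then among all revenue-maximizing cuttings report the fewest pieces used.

2

Consider every possible first cut. r[k] is the best of p[i]+r[k−i] over all sellable i≤k.
r[1] = 3
r[2] = 6  (first piece 1, then r[1]=3)
r[3] = 12
r[4] = 17
r[5] = 20  (first piece 1, then r[4]=17)
r[6] = 24  (first piece 3, then r[3]=12)
r[7] = 29  (first piece 3, then r[4]=17)
r[8] = 34  (first piece 4, then r[4]=17)
r[9] = 48
r[10] = 51  (first piece 1, then r[9]=48)
r[11] = 54  (first piece 1, then r[10]=51)
r[12] = 60  (first piece 3, then r[9]=48)
Maximum revenue is ¢60.
Now minimize piece count subject to staying optimal: for each k, pieces[k] = 1 + min over i with p[i]+r[k−i]=r[k] of pieces[k−i].
pieces[9] = 1
pieces[10] = 2
pieces[11] = 3
pieces[12] = 2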